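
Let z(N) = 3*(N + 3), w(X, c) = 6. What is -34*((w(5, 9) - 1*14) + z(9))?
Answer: -952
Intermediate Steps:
z(N) = 9 + 3*N (z(N) = 3*(3 + N) = 9 + 3*N)
-34*((w(5, 9) - 1*14) + z(9)) = -34*((6 - 1*14) + (9 + 3*9)) = -34*((6 - 14) + (9 + 27)) = -34*(-8 + 36) = -34*28 = -952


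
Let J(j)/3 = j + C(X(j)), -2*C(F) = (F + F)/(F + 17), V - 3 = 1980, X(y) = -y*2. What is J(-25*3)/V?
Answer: -12675/110387 ≈ -0.11482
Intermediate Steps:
X(y) = -2*y
V = 1983 (V = 3 + 1980 = 1983)
C(F) = -F/(17 + F) (C(F) = -(F + F)/(2*(F + 17)) = -2*F/(2*(17 + F)) = -F/(17 + F))
J(j) = 3*j + 6*j/(17 - 2*j) (J(j) = 3*(j - (-2*j)/(17 - 2*j)) = 3*(j + 2*j/(17 - 2*j)) = 3*j + 6*j/(17 - 2*j))
J(-25*3)/V = (3*(-25*3)*(-19 + 2*(-25*3))/(-17 + 2*(-25*3)))/1983 = (3*(-75)*(-19 + 2*(-75))/(-17 + 2*(-75)))*(1/1983) = (3*(-75)*(-19 - 150)/(-17 - 150))*(1/1983) = (3*(-75)*(-169)/(-167))*(1/1983) = (3*(-75)*(-1/167)*(-169))*(1/1983) = -38025/167*1/1983 = -12675/110387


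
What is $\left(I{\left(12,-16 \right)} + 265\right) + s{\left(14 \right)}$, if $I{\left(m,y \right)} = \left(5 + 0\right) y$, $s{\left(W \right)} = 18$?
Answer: $203$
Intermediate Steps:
$I{\left(m,y \right)} = 5 y$
$\left(I{\left(12,-16 \right)} + 265\right) + s{\left(14 \right)} = \left(5 \left(-16\right) + 265\right) + 18 = \left(-80 + 265\right) + 18 = 185 + 18 = 203$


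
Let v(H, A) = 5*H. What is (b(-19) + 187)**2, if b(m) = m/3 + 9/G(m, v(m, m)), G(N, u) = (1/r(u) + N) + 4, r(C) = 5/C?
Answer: 338596801/10404 ≈ 32545.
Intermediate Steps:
G(N, u) = 4 + N + u/5 (G(N, u) = (1/(5/u) + N) + 4 = (u/5 + N) + 4 = (N + u/5) + 4 = 4 + N + u/5)
b(m) = 9/(4 + 2*m) + m/3 (b(m) = m/3 + 9/(4 + m + (5*m)/5) = m*(1/3) + 9/(4 + m + m) = m/3 + 9/(4 + 2*m) = 9/(4 + 2*m) + m/3)
(b(-19) + 187)**2 = ((27 + 2*(-19)*(2 - 19))/(6*(2 - 19)) + 187)**2 = ((1/6)*(27 + 2*(-19)*(-17))/(-17) + 187)**2 = ((1/6)*(-1/17)*(27 + 646) + 187)**2 = ((1/6)*(-1/17)*673 + 187)**2 = (-673/102 + 187)**2 = (18401/102)**2 = 338596801/10404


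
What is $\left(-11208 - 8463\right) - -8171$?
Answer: $-11500$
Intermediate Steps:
$\left(-11208 - 8463\right) - -8171 = \left(-11208 - 8463\right) + 8171 = -19671 + 8171 = -11500$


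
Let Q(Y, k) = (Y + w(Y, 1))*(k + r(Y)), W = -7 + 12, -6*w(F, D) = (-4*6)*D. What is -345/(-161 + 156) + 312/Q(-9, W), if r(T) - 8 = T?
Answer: 267/5 ≈ 53.400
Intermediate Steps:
w(F, D) = 4*D (w(F, D) = -(-4*6)*D/6 = -(-4)*D = 4*D)
r(T) = 8 + T
W = 5
Q(Y, k) = (4 + Y)*(8 + Y + k) (Q(Y, k) = (Y + 4*1)*(k + (8 + Y)) = (Y + 4)*(8 + Y + k) = (4 + Y)*(8 + Y + k))
-345/(-161 + 156) + 312/Q(-9, W) = -345/(-161 + 156) + 312/(32 + (-9)² + 4*5 + 12*(-9) - 9*5) = -345/(-5) + 312/(32 + 81 + 20 - 108 - 45) = -345*(-⅕) + 312/(-20) = 69 + 312*(-1/20) = 69 - 78/5 = 267/5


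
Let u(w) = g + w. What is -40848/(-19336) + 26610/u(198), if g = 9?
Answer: 21791104/166773 ≈ 130.66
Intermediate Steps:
u(w) = 9 + w
-40848/(-19336) + 26610/u(198) = -40848/(-19336) + 26610/(9 + 198) = -40848*(-1/19336) + 26610/207 = 5106/2417 + 26610*(1/207) = 5106/2417 + 8870/69 = 21791104/166773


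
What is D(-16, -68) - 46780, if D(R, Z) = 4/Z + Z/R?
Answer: -3180755/68 ≈ -46776.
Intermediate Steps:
D(-16, -68) - 46780 = (4/(-68) - 68/(-16)) - 46780 = (4*(-1/68) - 68*(-1/16)) - 46780 = (-1/17 + 17/4) - 46780 = 285/68 - 46780 = -3180755/68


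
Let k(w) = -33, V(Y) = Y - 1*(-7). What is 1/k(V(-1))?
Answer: -1/33 ≈ -0.030303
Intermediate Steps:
V(Y) = 7 + Y (V(Y) = Y + 7 = 7 + Y)
1/k(V(-1)) = 1/(-33) = -1/33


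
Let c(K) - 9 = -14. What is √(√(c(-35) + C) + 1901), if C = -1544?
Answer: √(1901 + I*√1549) ≈ 43.603 + 0.4513*I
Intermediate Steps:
c(K) = -5 (c(K) = 9 - 14 = -5)
√(√(c(-35) + C) + 1901) = √(√(-5 - 1544) + 1901) = √(√(-1549) + 1901) = √(I*√1549 + 1901) = √(1901 + I*√1549)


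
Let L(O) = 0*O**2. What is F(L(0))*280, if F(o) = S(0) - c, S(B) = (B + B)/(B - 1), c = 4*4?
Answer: -4480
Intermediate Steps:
c = 16
S(B) = 2*B/(-1 + B) (S(B) = (2*B)/(-1 + B) = 2*B/(-1 + B))
L(O) = 0
F(o) = -16 (F(o) = 2*0/(-1 + 0) - 1*16 = 2*0/(-1) - 16 = 2*0*(-1) - 16 = 0 - 16 = -16)
F(L(0))*280 = -16*280 = -4480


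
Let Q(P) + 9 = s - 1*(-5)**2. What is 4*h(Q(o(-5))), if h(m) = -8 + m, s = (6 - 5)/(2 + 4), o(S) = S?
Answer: -502/3 ≈ -167.33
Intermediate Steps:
s = 1/6 ≈ 0.16667
Q(P) = -203/6 (Q(P) = -9 + (1/6 - 1*(-5)**2) = -9 + (1/6 - 1*25) = -9 + (1/6 - 25) = -9 - 149/6 = -203/6)
4*h(Q(o(-5))) = 4*(-8 - 203/6) = 4*(-251/6) = -502/3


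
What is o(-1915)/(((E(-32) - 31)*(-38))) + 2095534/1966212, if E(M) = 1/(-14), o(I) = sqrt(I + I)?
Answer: 1047767/983106 + 7*I*sqrt(3830)/8265 ≈ 1.0658 + 0.052415*I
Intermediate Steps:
o(I) = sqrt(2)*sqrt(I) (o(I) = sqrt(2*I) = sqrt(2)*sqrt(I))
E(M) = -1/14
o(-1915)/(((E(-32) - 31)*(-38))) + 2095534/1966212 = (sqrt(2)*sqrt(-1915))/(((-1/14 - 31)*(-38))) + 2095534/1966212 = (sqrt(2)*(I*sqrt(1915)))/((-435/14*(-38))) + 2095534*(1/1966212) = (I*sqrt(3830))/(8265/7) + 1047767/983106 = (I*sqrt(3830))*(7/8265) + 1047767/983106 = 7*I*sqrt(3830)/8265 + 1047767/983106 = 1047767/983106 + 7*I*sqrt(3830)/8265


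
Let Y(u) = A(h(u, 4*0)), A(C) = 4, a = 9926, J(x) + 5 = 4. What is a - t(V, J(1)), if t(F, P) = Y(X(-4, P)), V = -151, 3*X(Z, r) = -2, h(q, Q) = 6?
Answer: 9922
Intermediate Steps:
J(x) = -1 (J(x) = -5 + 4 = -1)
X(Z, r) = -⅔ (X(Z, r) = (⅓)*(-2) = -⅔)
Y(u) = 4
t(F, P) = 4
a - t(V, J(1)) = 9926 - 1*4 = 9926 - 4 = 9922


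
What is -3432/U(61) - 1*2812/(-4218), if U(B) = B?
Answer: -10174/183 ≈ -55.596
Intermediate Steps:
-3432/U(61) - 1*2812/(-4218) = -3432/61 - 1*2812/(-4218) = -3432*1/61 - 2812*(-1/4218) = -3432/61 + 2/3 = -10174/183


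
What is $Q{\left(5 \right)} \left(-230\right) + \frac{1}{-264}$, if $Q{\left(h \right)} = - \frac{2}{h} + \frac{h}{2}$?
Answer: $- \frac{127513}{264} \approx -483.0$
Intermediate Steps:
$Q{\left(h \right)} = \frac{h}{2} - \frac{2}{h}$ ($Q{\left(h \right)} = - \frac{2}{h} + h \frac{1}{2} = - \frac{2}{h} + \frac{h}{2} = \frac{h}{2} - \frac{2}{h}$)
$Q{\left(5 \right)} \left(-230\right) + \frac{1}{-264} = \left(\frac{1}{2} \cdot 5 - \frac{2}{5}\right) \left(-230\right) + \frac{1}{-264} = \left(\frac{5}{2} - \frac{2}{5}\right) \left(-230\right) - \frac{1}{264} = \frac{21}{10} \left(-230\right) - \frac{1}{264} = -483 - \frac{1}{264} = - \frac{127513}{264}$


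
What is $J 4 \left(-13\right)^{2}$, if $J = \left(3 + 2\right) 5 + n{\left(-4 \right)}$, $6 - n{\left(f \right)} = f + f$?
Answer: $26364$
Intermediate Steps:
$n{\left(f \right)} = 6 - 2 f$ ($n{\left(f \right)} = 6 - \left(f + f\right) = 6 - 2 f$)
$J = 39$ ($J = \left(3 + 2\right) 5 + \left(6 - -8\right) = 5 \cdot 5 + \left(6 + 8\right) = 25 + 14 = 39$)
$J 4 \left(-13\right)^{2} = 39 \cdot 4 \left(-13\right)^{2} = 156 \cdot 169 = 26364$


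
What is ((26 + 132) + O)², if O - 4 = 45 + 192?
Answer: 159201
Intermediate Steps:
O = 241 (O = 4 + (45 + 192) = 4 + 237 = 241)
((26 + 132) + O)² = ((26 + 132) + 241)² = (158 + 241)² = 399² = 159201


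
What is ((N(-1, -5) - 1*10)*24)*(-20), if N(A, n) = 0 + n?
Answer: 7200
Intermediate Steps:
N(A, n) = n
((N(-1, -5) - 1*10)*24)*(-20) = ((-5 - 1*10)*24)*(-20) = ((-5 - 10)*24)*(-20) = -15*24*(-20) = -360*(-20) = 7200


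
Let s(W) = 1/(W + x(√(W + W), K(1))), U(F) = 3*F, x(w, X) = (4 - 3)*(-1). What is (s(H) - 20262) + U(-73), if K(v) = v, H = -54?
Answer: -1126456/55 ≈ -20481.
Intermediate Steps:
x(w, X) = -1 (x(w, X) = 1*(-1) = -1)
s(W) = 1/(-1 + W) (s(W) = 1/(W - 1) = 1/(-1 + W))
(s(H) - 20262) + U(-73) = (1/(-1 - 54) - 20262) + 3*(-73) = (1/(-55) - 20262) - 219 = (-1/55 - 20262) - 219 = -1114411/55 - 219 = -1126456/55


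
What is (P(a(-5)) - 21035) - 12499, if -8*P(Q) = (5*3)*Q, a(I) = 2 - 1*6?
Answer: -67053/2 ≈ -33527.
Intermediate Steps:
a(I) = -4 (a(I) = 2 - 6 = -4)
P(Q) = -15*Q/8 (P(Q) = -5*3*Q/8 = -15*Q/8)
(P(a(-5)) - 21035) - 12499 = (-15/8*(-4) - 21035) - 12499 = (15/2 - 21035) - 12499 = -42055/2 - 12499 = -67053/2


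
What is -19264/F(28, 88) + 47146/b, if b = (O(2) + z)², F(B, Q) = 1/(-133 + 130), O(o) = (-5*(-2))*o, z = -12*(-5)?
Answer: 184957973/3200 ≈ 57799.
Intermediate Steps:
z = 60
O(o) = 10*o
F(B, Q) = -⅓ (F(B, Q) = 1/(-3) = -⅓)
b = 6400 (b = (10*2 + 60)² = (20 + 60)² = 80² = 6400)
-19264/F(28, 88) + 47146/b = -19264/(-⅓) + 47146/6400 = -19264*(-3) + 47146*(1/6400) = 57792 + 23573/3200 = 184957973/3200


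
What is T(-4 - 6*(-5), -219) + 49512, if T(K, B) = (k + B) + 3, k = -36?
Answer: 49260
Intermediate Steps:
T(K, B) = -33 + B (T(K, B) = (-36 + B) + 3 = -33 + B)
T(-4 - 6*(-5), -219) + 49512 = (-33 - 219) + 49512 = -252 + 49512 = 49260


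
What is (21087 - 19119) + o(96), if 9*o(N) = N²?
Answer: 2992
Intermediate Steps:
o(N) = N²/9
(21087 - 19119) + o(96) = (21087 - 19119) + (⅑)*96² = 1968 + (⅑)*9216 = 1968 + 1024 = 2992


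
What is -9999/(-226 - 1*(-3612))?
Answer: -9999/3386 ≈ -2.9530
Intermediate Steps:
-9999/(-226 - 1*(-3612)) = -9999/(-226 + 3612) = -9999/3386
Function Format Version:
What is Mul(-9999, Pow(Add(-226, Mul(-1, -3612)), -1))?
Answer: Rational(-9999, 3386) ≈ -2.9530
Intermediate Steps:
Mul(-9999, Pow(Add(-226, Mul(-1, -3612)), -1)) = Mul(-9999, Pow(Add(-226, 3612), -1)) = Mul(-9999, Pow(3386, -1)) = Mul(-9999, Rational(1, 3386)) = Rational(-9999, 3386)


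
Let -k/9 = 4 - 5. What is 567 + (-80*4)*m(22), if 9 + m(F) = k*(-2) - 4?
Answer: 10487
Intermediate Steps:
k = 9 (k = -9*(4 - 5) = -9*(-1) = 9)
m(F) = -31 (m(F) = -9 + (9*(-2) - 4) = -9 + (-18 - 4) = -9 - 22 = -31)
567 + (-80*4)*m(22) = 567 - 80*4*(-31) = 567 - 320*(-31) = 567 + 9920 = 10487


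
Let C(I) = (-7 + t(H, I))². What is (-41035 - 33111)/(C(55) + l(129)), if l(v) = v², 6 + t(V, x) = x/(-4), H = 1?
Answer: -1186336/277705 ≈ -4.2719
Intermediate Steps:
t(V, x) = -6 - x/4 (t(V, x) = -6 + x/(-4) = -6 + x*(-¼) = -6 - x/4)
C(I) = (-13 - I/4)² (C(I) = (-7 + (-6 - I/4))² = (-13 - I/4)²)
(-41035 - 33111)/(C(55) + l(129)) = (-41035 - 33111)/((52 + 55)²/16 + 129²) = -74146/((1/16)*107² + 16641) = -74146/((1/16)*11449 + 16641) = -74146/(11449/16 + 16641) = -74146/277705/16 = -74146*16/277705 = -1186336/277705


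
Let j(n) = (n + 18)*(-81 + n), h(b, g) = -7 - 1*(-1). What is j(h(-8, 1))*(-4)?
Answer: 4176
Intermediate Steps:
h(b, g) = -6 (h(b, g) = -7 + 1 = -6)
j(n) = (-81 + n)*(18 + n) (j(n) = (18 + n)*(-81 + n) = (-81 + n)*(18 + n))
j(h(-8, 1))*(-4) = (-1458 + (-6)**2 - 63*(-6))*(-4) = (-1458 + 36 + 378)*(-4) = -1044*(-4) = 4176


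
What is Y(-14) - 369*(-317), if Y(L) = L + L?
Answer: 116945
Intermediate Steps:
Y(L) = 2*L
Y(-14) - 369*(-317) = 2*(-14) - 369*(-317) = -28 + 116973 = 116945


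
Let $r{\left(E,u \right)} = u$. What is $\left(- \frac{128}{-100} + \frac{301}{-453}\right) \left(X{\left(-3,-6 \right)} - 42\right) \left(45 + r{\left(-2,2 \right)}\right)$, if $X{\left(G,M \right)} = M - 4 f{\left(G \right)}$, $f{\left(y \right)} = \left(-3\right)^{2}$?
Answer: $- \frac{9173836}{3775} \approx -2430.2$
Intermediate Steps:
$f{\left(y \right)} = 9$
$X{\left(G,M \right)} = -36 + M$ ($X{\left(G,M \right)} = M - 36 = -36 + M$)
$\left(- \frac{128}{-100} + \frac{301}{-453}\right) \left(X{\left(-3,-6 \right)} - 42\right) \left(45 + r{\left(-2,2 \right)}\right) = \left(- \frac{128}{-100} + \frac{301}{-453}\right) \left(\left(-36 - 6\right) - 42\right) \left(45 + 2\right) = \left(\left(-128\right) \left(- \frac{1}{100}\right) + 301 \left(- \frac{1}{453}\right)\right) \left(-42 - 42\right) 47 = \left(\frac{32}{25} - \frac{301}{453}\right) \left(\left(-84\right) 47\right) = \frac{6971}{11325} \left(-3948\right) = - \frac{9173836}{3775}$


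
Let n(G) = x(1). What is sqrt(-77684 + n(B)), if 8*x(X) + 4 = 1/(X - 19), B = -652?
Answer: I*sqrt(11186569)/12 ≈ 278.72*I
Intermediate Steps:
x(X) = -1/2 + 1/(8*(-19 + X)) (x(X) = -1/2 + 1/(8*(X - 19)) = -1/2 + 1/(8*(-19 + X)))
n(G) = -73/144 (n(G) = (77 - 4*1)/(8*(-19 + 1)) = (1/8)*(77 - 4)/(-18) = (1/8)*(-1/18)*73 = -73/144)
sqrt(-77684 + n(B)) = sqrt(-77684 - 73/144) = sqrt(-11186569/144) = I*sqrt(11186569)/12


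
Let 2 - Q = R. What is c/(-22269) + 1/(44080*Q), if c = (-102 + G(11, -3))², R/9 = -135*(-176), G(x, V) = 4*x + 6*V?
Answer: -54444454957309/209907127241760 ≈ -0.25937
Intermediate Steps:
R = 213840 (R = 9*(-135*(-176)) = 9*23760 = 213840)
c = 5776 (c = (-102 + (4*11 + 6*(-3)))² = (-102 + (44 - 18))² = (-102 + 26)² = (-76)² = 5776)
Q = -213838 (Q = 2 - 1*213840 = 2 - 213840 = -213838)
c/(-22269) + 1/(44080*Q) = 5776/(-22269) + 1/(44080*(-213838)) = 5776*(-1/22269) + (1/44080)*(-1/213838) = -5776/22269 - 1/9425979040 = -54444454957309/209907127241760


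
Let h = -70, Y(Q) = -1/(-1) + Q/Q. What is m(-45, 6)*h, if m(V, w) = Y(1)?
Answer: -140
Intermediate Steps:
Y(Q) = 2 (Y(Q) = -1*(-1) + 1 = 1 + 1 = 2)
m(V, w) = 2
m(-45, 6)*h = 2*(-70) = -140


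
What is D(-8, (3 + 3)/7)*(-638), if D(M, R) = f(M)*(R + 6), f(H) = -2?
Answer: 61248/7 ≈ 8749.7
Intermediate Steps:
D(M, R) = -12 - 2*R (D(M, R) = -2*(R + 6) = -2*(6 + R) = -12 - 2*R)
D(-8, (3 + 3)/7)*(-638) = (-12 - 2*(3 + 3)/7)*(-638) = (-12 - 12/7)*(-638) = -96/7*(-638) = 61248/7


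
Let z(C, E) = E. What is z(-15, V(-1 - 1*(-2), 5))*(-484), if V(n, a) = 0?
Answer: 0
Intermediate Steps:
z(-15, V(-1 - 1*(-2), 5))*(-484) = 0*(-484) = 0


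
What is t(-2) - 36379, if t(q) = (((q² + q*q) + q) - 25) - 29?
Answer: -36427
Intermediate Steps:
t(q) = -54 + q + 2*q² (t(q) = (((q² + q²) + q) - 25) - 29 = ((2*q² + q) - 25) - 29 = ((q + 2*q²) - 25) - 29 = (-25 + q + 2*q²) - 29 = -54 + q + 2*q²)
t(-2) - 36379 = (-54 - 2 + 2*(-2)²) - 36379 = (-54 - 2 + 2*4) - 36379 = (-54 - 2 + 8) - 36379 = -48 - 36379 = -36427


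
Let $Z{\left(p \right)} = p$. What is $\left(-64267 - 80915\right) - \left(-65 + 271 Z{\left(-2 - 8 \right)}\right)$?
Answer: $-142407$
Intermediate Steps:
$\left(-64267 - 80915\right) - \left(-65 + 271 Z{\left(-2 - 8 \right)}\right) = \left(-64267 - 80915\right) - \left(-65 + 271 \left(-2 - 8\right)\right) = -145182 + \left(65 - -2710\right) = -145182 + \left(65 + 2710\right) = -145182 + 2775 = -142407$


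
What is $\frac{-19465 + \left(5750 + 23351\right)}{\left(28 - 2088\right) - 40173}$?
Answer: $- \frac{9636}{42233} \approx -0.22816$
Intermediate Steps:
$\frac{-19465 + \left(5750 + 23351\right)}{\left(28 - 2088\right) - 40173} = \frac{-19465 + 29101}{\left(28 - 2088\right) - 40173} = \frac{9636}{-2060 - 40173} = \frac{9636}{-42233} = 9636 \left(- \frac{1}{42233}\right) = - \frac{9636}{42233}$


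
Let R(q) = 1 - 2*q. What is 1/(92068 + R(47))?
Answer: 1/91975 ≈ 1.0873e-5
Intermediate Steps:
1/(92068 + R(47)) = 1/(92068 + (1 - 2*47)) = 1/(92068 + (1 - 94)) = 1/(92068 - 93) = 1/91975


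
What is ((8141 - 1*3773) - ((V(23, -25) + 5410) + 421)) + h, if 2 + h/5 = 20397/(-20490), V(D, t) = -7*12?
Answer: -1904173/1366 ≈ -1394.0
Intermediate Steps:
V(D, t) = -84
h = -20459/1366 (h = -10 + 5*(20397/(-20490)) = -10 + 5*(20397*(-1/20490)) = -10 + 5*(-6799/6830) = -10 - 6799/1366 = -20459/1366 ≈ -14.977)
((8141 - 1*3773) - ((V(23, -25) + 5410) + 421)) + h = ((8141 - 1*3773) - ((-84 + 5410) + 421)) - 20459/1366 = ((8141 - 3773) - (5326 + 421)) - 20459/1366 = (4368 - 1*5747) - 20459/1366 = (4368 - 5747) - 20459/1366 = -1379 - 20459/1366 = -1904173/1366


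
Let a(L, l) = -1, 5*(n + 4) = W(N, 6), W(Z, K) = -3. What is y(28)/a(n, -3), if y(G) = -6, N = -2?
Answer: 6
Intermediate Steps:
n = -23/5 (n = -4 + (⅕)*(-3) = -4 - ⅗ = -23/5 ≈ -4.6000)
y(28)/a(n, -3) = -6/(-1) = -6*(-1) = 6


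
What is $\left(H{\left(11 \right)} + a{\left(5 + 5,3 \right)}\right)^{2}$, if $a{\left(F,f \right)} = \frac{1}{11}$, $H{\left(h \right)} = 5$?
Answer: $\frac{3136}{121} \approx 25.917$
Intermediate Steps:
$a{\left(F,f \right)} = \frac{1}{11}$
$\left(H{\left(11 \right)} + a{\left(5 + 5,3 \right)}\right)^{2} = \left(5 + \frac{1}{11}\right)^{2} = \left(\frac{56}{11}\right)^{2} = \frac{3136}{121}$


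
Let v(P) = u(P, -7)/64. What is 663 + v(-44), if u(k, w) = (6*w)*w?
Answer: 21363/32 ≈ 667.59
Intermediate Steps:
u(k, w) = 6*w²
v(P) = 147/32 (v(P) = (6*(-7)²)/64 = (6*49)*(1/64) = 294*(1/64) = 147/32)
663 + v(-44) = 663 + 147/32 = 21363/32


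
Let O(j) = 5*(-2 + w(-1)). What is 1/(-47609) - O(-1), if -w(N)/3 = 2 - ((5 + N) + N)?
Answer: -238046/47609 ≈ -5.0000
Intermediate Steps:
w(N) = 9 + 6*N (w(N) = -3*(2 - ((5 + N) + N)) = -3*(2 - (5 + 2*N)) = -3*(2 + (-5 - 2*N)) = -3*(-3 - 2*N) = 9 + 6*N)
O(j) = 5 (O(j) = 5*(-2 + (9 + 6*(-1))) = 5*(-2 + (9 - 6)) = 5*(-2 + 3) = 5*1 = 5)
1/(-47609) - O(-1) = 1/(-47609) - 1*5 = -1/47609 - 5 = -238046/47609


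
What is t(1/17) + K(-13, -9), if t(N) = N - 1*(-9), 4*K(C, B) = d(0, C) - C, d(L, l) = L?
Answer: 837/68 ≈ 12.309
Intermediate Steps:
K(C, B) = -C/4 (K(C, B) = (0 - C)/4 = (-C)/4 = -C/4)
t(N) = 9 + N (t(N) = N + 9 = 9 + N)
t(1/17) + K(-13, -9) = (9 + 1/17) - ¼*(-13) = (9 + 1/17) + 13/4 = 154/17 + 13/4 = 837/68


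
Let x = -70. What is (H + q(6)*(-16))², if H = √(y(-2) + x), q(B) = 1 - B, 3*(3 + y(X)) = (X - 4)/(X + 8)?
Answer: 18980/3 + 320*I*√165/3 ≈ 6326.7 + 1370.2*I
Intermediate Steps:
y(X) = -3 + (-4 + X)/(3*(8 + X)) (y(X) = -3 + ((X - 4)/(X + 8))/3 = -3 + ((-4 + X)/(8 + X))/3 = -3 + (-4 + X)/(3*(8 + X)))
H = 2*I*√165/3 (H = √(4*(-19 - 2*(-2))/(3*(8 - 2)) - 70) = √((4/3)*(-19 + 4)/6 - 70) = √((4/3)*(⅙)*(-15) - 70) = √(-10/3 - 70) = √(-220/3) = 2*I*√165/3 ≈ 8.5635*I)
(H + q(6)*(-16))² = (2*I*√165/3 + (1 - 1*6)*(-16))² = (2*I*√165/3 + (1 - 6)*(-16))² = (2*I*√165/3 - 5*(-16))² = (2*I*√165/3 + 80)² = (80 + 2*I*√165/3)²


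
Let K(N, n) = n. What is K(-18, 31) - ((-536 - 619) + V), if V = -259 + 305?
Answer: 1140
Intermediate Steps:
V = 46
K(-18, 31) - ((-536 - 619) + V) = 31 - ((-536 - 619) + 46) = 31 - (-1155 + 46) = 31 - 1*(-1109) = 31 + 1109 = 1140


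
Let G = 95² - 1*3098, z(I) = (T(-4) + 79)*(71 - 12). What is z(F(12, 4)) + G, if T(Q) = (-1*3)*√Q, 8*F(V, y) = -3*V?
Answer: 10588 - 354*I ≈ 10588.0 - 354.0*I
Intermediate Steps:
F(V, y) = -3*V/8 (F(V, y) = (-3*V)/8 = -3*V/8)
T(Q) = -3*√Q
z(I) = 4661 - 354*I (z(I) = (-6*I + 79)*(71 - 12) = (-6*I + 79)*59 = (79 - 6*I)*59 = 4661 - 354*I)
G = 5927 (G = 9025 - 3098 = 5927)
z(F(12, 4)) + G = (4661 - 354*I) + 5927 = 10588 - 354*I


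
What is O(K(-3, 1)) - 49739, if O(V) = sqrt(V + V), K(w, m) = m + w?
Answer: -49739 + 2*I ≈ -49739.0 + 2.0*I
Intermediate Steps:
O(V) = sqrt(2)*sqrt(V) (O(V) = sqrt(2*V) = sqrt(2)*sqrt(V))
O(K(-3, 1)) - 49739 = sqrt(2)*sqrt(1 - 3) - 49739 = sqrt(2)*sqrt(-2) - 49739 = sqrt(2)*(I*sqrt(2)) - 49739 = 2*I - 49739 = -49739 + 2*I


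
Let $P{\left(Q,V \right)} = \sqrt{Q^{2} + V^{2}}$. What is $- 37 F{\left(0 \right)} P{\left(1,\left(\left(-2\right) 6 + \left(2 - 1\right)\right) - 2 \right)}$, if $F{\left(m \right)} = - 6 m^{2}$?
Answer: $0$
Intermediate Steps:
$- 37 F{\left(0 \right)} P{\left(1,\left(\left(-2\right) 6 + \left(2 - 1\right)\right) - 2 \right)} = - 37 \left(- 6 \cdot 0^{2}\right) \sqrt{1^{2} + \left(\left(\left(-2\right) 6 + \left(2 - 1\right)\right) - 2\right)^{2}} = - 37 \left(\left(-6\right) 0\right) \sqrt{1 + \left(\left(-12 + 1\right) - 2\right)^{2}} = \left(-37\right) 0 \sqrt{1 + \left(-11 - 2\right)^{2}} = 0 \sqrt{1 + \left(-13\right)^{2}} = 0 \sqrt{1 + 169} = 0 \sqrt{170} = 0$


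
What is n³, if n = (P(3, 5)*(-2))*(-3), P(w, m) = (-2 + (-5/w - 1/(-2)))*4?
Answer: -438976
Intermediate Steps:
P(w, m) = -6 - 20/w (P(w, m) = (-2 + (-5/w - 1*(-½)))*4 = (-2 + (-5/w + ½))*4 = (-2 + (½ - 5/w))*4 = (-3/2 - 5/w)*4 = -6 - 20/w)
n = -76 (n = ((-6 - 20/3)*(-2))*(-3) = -38/3*(-2)*(-3) = (76/3)*(-3) = -76)
n³ = (-76)³ = -438976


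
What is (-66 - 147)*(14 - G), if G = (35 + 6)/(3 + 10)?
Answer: -30033/13 ≈ -2310.2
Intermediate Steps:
G = 41/13 ≈ 3.1538
(-66 - 147)*(14 - G) = (-66 - 147)*(14 - 1*41/13) = -213*(14 - 41/13) = -213*141/13 = -30033/13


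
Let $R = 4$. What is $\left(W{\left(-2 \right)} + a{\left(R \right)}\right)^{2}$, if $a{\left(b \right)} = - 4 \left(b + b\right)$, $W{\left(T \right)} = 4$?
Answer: $784$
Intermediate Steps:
$a{\left(b \right)} = - 8 b$ ($a{\left(b \right)} = - 4 \cdot 2 b = - 8 b$)
$\left(W{\left(-2 \right)} + a{\left(R \right)}\right)^{2} = \left(4 - 32\right)^{2} = \left(-28\right)^{2} = 784$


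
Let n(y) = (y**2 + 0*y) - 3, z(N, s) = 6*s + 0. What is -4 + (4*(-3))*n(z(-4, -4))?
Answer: -6880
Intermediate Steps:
z(N, s) = 6*s
n(y) = -3 + y**2 (n(y) = (y**2 + 0) - 3 = y**2 - 3 = -3 + y**2)
-4 + (4*(-3))*n(z(-4, -4)) = -4 + (4*(-3))*(-3 + (6*(-4))**2) = -4 - 12*(-3 + (-24)**2) = -4 - 12*(-3 + 576) = -4 - 12*573 = -4 - 6876 = -6880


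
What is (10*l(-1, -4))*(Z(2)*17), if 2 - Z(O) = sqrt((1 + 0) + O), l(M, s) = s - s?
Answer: 0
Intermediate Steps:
l(M, s) = 0
Z(O) = 2 - sqrt(1 + O) (Z(O) = 2 - sqrt((1 + 0) + O) = 2 - sqrt(1 + O))
(10*l(-1, -4))*(Z(2)*17) = (10*0)*((2 - sqrt(1 + 2))*17) = 0*((2 - sqrt(3))*17) = 0*(34 - 17*sqrt(3)) = 0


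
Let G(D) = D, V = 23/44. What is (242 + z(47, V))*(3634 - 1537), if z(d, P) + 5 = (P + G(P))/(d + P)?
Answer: 346433487/697 ≈ 4.9704e+5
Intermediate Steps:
V = 23/44 (V = 23*(1/44) = 23/44 ≈ 0.52273)
z(d, P) = -5 + 2*P/(P + d) (z(d, P) = -5 + (P + P)/(d + P) = -5 + (2*P)/(P + d) = -5 + 2*P/(P + d))
(242 + z(47, V))*(3634 - 1537) = (242 + (-5*47 - 3*23/44)/(23/44 + 47))*(3634 - 1537) = (242 + (-235 - 69/44)/(2091/44))*2097 = (242 + (44/2091)*(-10409/44))*2097 = (242 - 10409/2091)*2097 = (495613/2091)*2097 = 346433487/697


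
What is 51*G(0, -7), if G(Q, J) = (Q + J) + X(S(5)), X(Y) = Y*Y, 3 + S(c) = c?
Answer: -153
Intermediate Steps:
S(c) = -3 + c
X(Y) = Y²
G(Q, J) = 4 + J + Q (G(Q, J) = (Q + J) + (-3 + 5)² = (J + Q) + 2² = (J + Q) + 4 = 4 + J + Q)
51*G(0, -7) = 51*(4 - 7 + 0) = 51*(-3) = -153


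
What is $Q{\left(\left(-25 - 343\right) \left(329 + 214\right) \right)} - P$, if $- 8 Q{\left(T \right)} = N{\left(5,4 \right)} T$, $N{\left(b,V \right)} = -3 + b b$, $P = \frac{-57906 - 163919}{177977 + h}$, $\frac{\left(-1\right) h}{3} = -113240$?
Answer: $\frac{284483006477}{517697} \approx 5.4952 \cdot 10^{5}$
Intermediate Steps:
$h = 339720$ ($h = \left(-3\right) \left(-113240\right) = 339720$)
$P = - \frac{221825}{517697}$ ($P = \frac{-57906 - 163919}{177977 + 339720} = - \frac{221825}{517697} \approx -0.42848$)
$N{\left(b,V \right)} = -3 + b^{2}$
$Q{\left(T \right)} = - \frac{11 T}{4}$ ($Q{\left(T \right)} = - \frac{\left(-3 + 5^{2}\right) T}{8} = - \frac{\left(-3 + 25\right) T}{8} = - \frac{22 T}{8} = - \frac{11 T}{4}$)
$Q{\left(\left(-25 - 343\right) \left(329 + 214\right) \right)} - P = - \frac{11 \left(-25 - 343\right) \left(329 + 214\right)}{4} - - \frac{221825}{517697} = - \frac{11 \left(\left(-368\right) 543\right)}{4} + \frac{221825}{517697} = \left(- \frac{11}{4}\right) \left(-199824\right) + \frac{221825}{517697} = 549516 + \frac{221825}{517697} = \frac{284483006477}{517697}$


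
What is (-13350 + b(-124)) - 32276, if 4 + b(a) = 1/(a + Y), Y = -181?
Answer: -13917151/305 ≈ -45630.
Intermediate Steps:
b(a) = -4 + 1/(-181 + a) (b(a) = -4 + 1/(a - 181) = -4 + 1/(-181 + a))
(-13350 + b(-124)) - 32276 = (-13350 + (725 - 4*(-124))/(-181 - 124)) - 32276 = (-13350 + (725 + 496)/(-305)) - 32276 = (-13350 - 1/305*1221) - 32276 = (-13350 - 1221/305) - 32276 = -4072971/305 - 32276 = -13917151/305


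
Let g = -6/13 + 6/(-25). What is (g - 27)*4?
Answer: -36012/325 ≈ -110.81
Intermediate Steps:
g = -228/325 (g = -6*1/13 + 6*(-1/25) = -6/13 - 6/25 = -228/325 ≈ -0.70154)
(g - 27)*4 = (-228/325 - 27)*4 = -9003/325*4 = -36012/325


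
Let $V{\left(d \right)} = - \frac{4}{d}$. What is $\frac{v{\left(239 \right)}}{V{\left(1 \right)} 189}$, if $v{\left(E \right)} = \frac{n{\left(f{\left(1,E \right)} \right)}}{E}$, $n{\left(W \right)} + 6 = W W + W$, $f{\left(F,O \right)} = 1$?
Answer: $\frac{1}{45171} \approx 2.2138 \cdot 10^{-5}$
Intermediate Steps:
$n{\left(W \right)} = -6 + W + W^{2}$ ($n{\left(W \right)} = -6 + \left(W W + W\right) = -6 + \left(W^{2} + W\right) = -6 + \left(W + W^{2}\right) = -6 + W + W^{2}$)
$v{\left(E \right)} = - \frac{4}{E}$ ($v{\left(E \right)} = \frac{-6 + 1 + 1^{2}}{E} = \frac{-6 + 1 + 1}{E} = - \frac{4}{E}$)
$\frac{v{\left(239 \right)}}{V{\left(1 \right)} 189} = \frac{\left(-4\right) \frac{1}{239}}{- \frac{4}{1} \cdot 189} = \frac{\left(-4\right) \frac{1}{239}}{\left(-4\right) 1 \cdot 189} = - \frac{4}{239 \left(\left(-4\right) 189\right)} = - \frac{4}{239 \left(-756\right)} = \left(- \frac{4}{239}\right) \left(- \frac{1}{756}\right) = \frac{1}{45171}$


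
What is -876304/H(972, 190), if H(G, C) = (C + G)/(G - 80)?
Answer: -390831584/581 ≈ -6.7269e+5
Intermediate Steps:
H(G, C) = (C + G)/(-80 + G)
-876304/H(972, 190) = -876304*(-80 + 972)/(190 + 972) = -876304/(1162/892) = -876304/((1/892)*1162) = -876304/581/446 = -876304*446/581 = -390831584/581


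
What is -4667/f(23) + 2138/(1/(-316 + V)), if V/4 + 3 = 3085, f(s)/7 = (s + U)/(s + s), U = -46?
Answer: 179780926/7 ≈ 2.5683e+7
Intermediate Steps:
f(s) = 7*(-46 + s)/(2*s) (f(s) = 7*((s - 46)/(s + s)) = 7*((-46 + s)/((2*s))) = 7*((-46 + s)*(1/(2*s))) = 7*((-46 + s)/(2*s)) = 7*(-46 + s)/(2*s))
V = 12328 (V = -12 + 4*3085 = -12 + 12340 = 12328)
-4667/f(23) + 2138/(1/(-316 + V)) = -4667/(7/2 - 161/23) + 2138/(1/(-316 + 12328)) = -4667/(7/2 - 161*1/23) + 2138/(1/12012) = -4667/(7/2 - 7) + 2138/(1/12012) = -4667/(-7/2) + 2138*12012 = -4667*(-2/7) + 25681656 = 9334/7 + 25681656 = 179780926/7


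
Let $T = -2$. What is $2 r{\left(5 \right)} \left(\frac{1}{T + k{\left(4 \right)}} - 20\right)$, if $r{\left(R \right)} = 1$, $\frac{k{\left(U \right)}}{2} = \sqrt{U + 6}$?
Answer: $- \frac{359}{9} + \frac{\sqrt{10}}{9} \approx -39.538$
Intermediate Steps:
$k{\left(U \right)} = 2 \sqrt{6 + U}$ ($k{\left(U \right)} = 2 \sqrt{U + 6} = 2 \sqrt{6 + U}$)
$2 r{\left(5 \right)} \left(\frac{1}{T + k{\left(4 \right)}} - 20\right) = 2 \cdot 1 \left(\frac{1}{-2 + 2 \sqrt{6 + 4}} - 20\right) = 2 \left(\frac{1}{-2 + 2 \sqrt{10}} - 20\right) = 2 \left(-20 + \frac{1}{-2 + 2 \sqrt{10}}\right) = -40 + \frac{2}{-2 + 2 \sqrt{10}}$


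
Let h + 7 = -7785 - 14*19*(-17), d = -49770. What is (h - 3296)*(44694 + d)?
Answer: 33329016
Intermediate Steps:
h = -3270 (h = -7 + (-7785 - 14*19*(-17)) = -7 + (-7785 - 266*(-17)) = -7 + (-7785 - 1*(-4522)) = -7 + (-7785 + 4522) = -7 - 3263 = -3270)
(h - 3296)*(44694 + d) = (-3270 - 3296)*(44694 - 49770) = -6566*(-5076) = 33329016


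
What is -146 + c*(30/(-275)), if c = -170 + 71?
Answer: -676/5 ≈ -135.20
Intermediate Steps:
c = -99
-146 + c*(30/(-275)) = -146 - 2970/(-275) = -146 - 2970*(-1)/275 = -146 - 99*(-6/55) = -146 + 54/5 = -676/5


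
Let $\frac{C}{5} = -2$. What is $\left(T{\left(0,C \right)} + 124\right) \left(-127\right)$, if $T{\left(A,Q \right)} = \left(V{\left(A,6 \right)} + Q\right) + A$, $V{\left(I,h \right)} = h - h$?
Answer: $-14478$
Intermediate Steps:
$V{\left(I,h \right)} = 0$
$C = -10$ ($C = 5 \left(-2\right) = -10$)
$T{\left(A,Q \right)} = A + Q$ ($T{\left(A,Q \right)} = \left(0 + Q\right) + A = Q + A = A + Q$)
$\left(T{\left(0,C \right)} + 124\right) \left(-127\right) = \left(\left(0 - 10\right) + 124\right) \left(-127\right) = \left(-10 + 124\right) \left(-127\right) = 114 \left(-127\right) = -14478$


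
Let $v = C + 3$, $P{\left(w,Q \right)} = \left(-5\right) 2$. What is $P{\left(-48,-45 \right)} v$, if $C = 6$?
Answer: $-90$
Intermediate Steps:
$P{\left(w,Q \right)} = -10$
$v = 9$ ($v = 6 + 3 = 9$)
$P{\left(-48,-45 \right)} v = \left(-10\right) 9 = -90$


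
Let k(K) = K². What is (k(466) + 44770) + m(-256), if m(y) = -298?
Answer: 261628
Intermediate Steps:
(k(466) + 44770) + m(-256) = (466² + 44770) - 298 = (217156 + 44770) - 298 = 261926 - 298 = 261628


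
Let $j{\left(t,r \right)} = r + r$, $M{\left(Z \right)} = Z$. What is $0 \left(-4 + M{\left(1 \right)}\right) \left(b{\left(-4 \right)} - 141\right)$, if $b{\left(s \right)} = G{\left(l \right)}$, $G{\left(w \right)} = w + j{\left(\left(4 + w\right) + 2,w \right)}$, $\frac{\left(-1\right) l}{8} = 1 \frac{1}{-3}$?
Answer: $0$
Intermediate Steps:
$l = \frac{8}{3}$ ($l = - 8 \cdot 1 \frac{1}{-3} = - 8 \cdot 1 \left(- \frac{1}{3}\right) = \left(-8\right) \left(- \frac{1}{3}\right) = \frac{8}{3} \approx 2.6667$)
$j{\left(t,r \right)} = 2 r$
$G{\left(w \right)} = 3 w$ ($G{\left(w \right)} = w + 2 w = 3 w$)
$b{\left(s \right)} = 8$ ($b{\left(s \right)} = 3 \cdot \frac{8}{3} = 8$)
$0 \left(-4 + M{\left(1 \right)}\right) \left(b{\left(-4 \right)} - 141\right) = 0 \left(-4 + 1\right) \left(8 - 141\right) = 0 \left(-3\right) \left(-133\right) = 0 \left(-133\right) = 0$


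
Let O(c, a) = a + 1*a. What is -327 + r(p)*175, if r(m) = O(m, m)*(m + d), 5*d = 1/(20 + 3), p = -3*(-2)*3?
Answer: 2601939/23 ≈ 1.1313e+5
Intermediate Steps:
p = 18 (p = 6*3 = 18)
O(c, a) = 2*a (O(c, a) = a + a = 2*a)
d = 1/115 (d = 1/(5*(20 + 3)) = (1/5)/23 = (1/5)*(1/23) = 1/115 ≈ 0.0086956)
r(m) = 2*m*(1/115 + m) (r(m) = (2*m)*(m + 1/115) = (2*m)*(1/115 + m) = 2*m*(1/115 + m))
-327 + r(p)*175 = -327 + ((2/115)*18*(1 + 115*18))*175 = -327 + ((2/115)*18*(1 + 2070))*175 = -327 + ((2/115)*18*2071)*175 = -327 + (74556/115)*175 = -327 + 2609460/23 = 2601939/23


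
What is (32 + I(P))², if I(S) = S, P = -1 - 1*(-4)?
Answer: 1225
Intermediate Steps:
P = 3 (P = -1 + 4 = 3)
(32 + I(P))² = (32 + 3)² = 35² = 1225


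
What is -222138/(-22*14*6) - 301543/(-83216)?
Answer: 113349329/915376 ≈ 123.83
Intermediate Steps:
-222138/(-22*14*6) - 301543/(-83216) = -222138/((-308*6)) - 301543*(-1/83216) = -222138/(-1848) + 301543/83216 = -222138*(-1/1848) + 301543/83216 = 5289/44 + 301543/83216 = 113349329/915376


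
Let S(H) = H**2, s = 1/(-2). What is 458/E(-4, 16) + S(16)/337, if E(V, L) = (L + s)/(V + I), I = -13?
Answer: -5239828/10447 ≈ -501.56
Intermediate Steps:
s = -1/2 ≈ -0.50000
E(V, L) = (-1/2 + L)/(-13 + V) (E(V, L) = (L - 1/2)/(V - 13) = (-1/2 + L)/(-13 + V))
458/E(-4, 16) + S(16)/337 = 458/(((-1/2 + 16)/(-13 - 4))) + 16**2/337 = 458/(((31/2)/(-17))) + 256*(1/337) = 458/((-1/17*31/2)) + 256/337 = 458/(-31/34) + 256/337 = 458*(-34/31) + 256/337 = -15572/31 + 256/337 = -5239828/10447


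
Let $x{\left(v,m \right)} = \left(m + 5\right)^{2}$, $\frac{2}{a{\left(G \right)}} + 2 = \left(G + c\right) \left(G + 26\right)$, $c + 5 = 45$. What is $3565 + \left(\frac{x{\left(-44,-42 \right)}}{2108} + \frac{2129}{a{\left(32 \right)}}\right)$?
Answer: $\frac{9373830473}{2108} \approx 4.4468 \cdot 10^{6}$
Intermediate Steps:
$c = 40$ ($c = -5 + 45 = 40$)
$a{\left(G \right)} = \frac{2}{-2 + \left(26 + G\right) \left(40 + G\right)}$ ($a{\left(G \right)} = \frac{2}{-2 + \left(G + 40\right) \left(G + 26\right)} = \frac{2}{-2 + \left(40 + G\right) \left(26 + G\right)} = \frac{2}{-2 + \left(26 + G\right) \left(40 + G\right)}$)
$x{\left(v,m \right)} = \left(5 + m\right)^{2}$
$3565 + \left(\frac{x{\left(-44,-42 \right)}}{2108} + \frac{2129}{a{\left(32 \right)}}\right) = 3565 + \left(\frac{\left(5 - 42\right)^{2}}{2108} + \frac{2129}{2 \frac{1}{1038 + 32^{2} + 66 \cdot 32}}\right) = 3565 + \left(\left(-37\right)^{2} \cdot \frac{1}{2108} + \frac{2129}{2 \frac{1}{1038 + 1024 + 2112}}\right) = 3565 + \left(1369 \cdot \frac{1}{2108} + \frac{2129}{2 \cdot \frac{1}{4174}}\right) = 3565 + \left(\frac{1369}{2108} + \frac{2129}{2 \cdot \frac{1}{4174}}\right) = 3565 + \left(\frac{1369}{2108} + 2129 \frac{1}{\frac{1}{2087}}\right) = 3565 + \left(\frac{1369}{2108} + 2129 \cdot 2087\right) = 3565 + \left(\frac{1369}{2108} + 4443223\right) = 3565 + \frac{9366315453}{2108} = \frac{9373830473}{2108}$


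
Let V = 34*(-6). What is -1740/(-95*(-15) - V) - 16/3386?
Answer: -986284/919299 ≈ -1.0729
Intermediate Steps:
V = -204
-1740/(-95*(-15) - V) - 16/3386 = -1740/(-95*(-15) - 1*(-204)) - 16/3386 = -1740/(1425 + 204) - 16*1/3386 = -1740/1629 - 8/1693 = -1740*1/1629 - 8/1693 = -580/543 - 8/1693 = -986284/919299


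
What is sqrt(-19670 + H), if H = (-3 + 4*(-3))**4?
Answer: sqrt(30955) ≈ 175.94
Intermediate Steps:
H = 50625 (H = (-3 - 12)**4 = (-15)**4 = 50625)
sqrt(-19670 + H) = sqrt(-19670 + 50625) = sqrt(30955)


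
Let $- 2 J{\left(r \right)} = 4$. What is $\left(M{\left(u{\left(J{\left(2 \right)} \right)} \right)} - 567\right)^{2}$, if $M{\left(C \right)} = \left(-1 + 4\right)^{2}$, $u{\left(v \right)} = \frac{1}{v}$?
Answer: $311364$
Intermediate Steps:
$J{\left(r \right)} = -2$ ($J{\left(r \right)} = \left(- \frac{1}{2}\right) 4 = -2$)
$M{\left(C \right)} = 9$ ($M{\left(C \right)} = 3^{2} = 9$)
$\left(M{\left(u{\left(J{\left(2 \right)} \right)} \right)} - 567\right)^{2} = \left(9 - 567\right)^{2} = \left(-558\right)^{2} = 311364$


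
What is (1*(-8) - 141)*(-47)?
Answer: 7003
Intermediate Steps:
(1*(-8) - 141)*(-47) = (-8 - 141)*(-47) = -149*(-47) = 7003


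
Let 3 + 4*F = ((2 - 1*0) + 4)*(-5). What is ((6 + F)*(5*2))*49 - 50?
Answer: -2305/2 ≈ -1152.5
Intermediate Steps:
F = -33/4 (F = -3/4 + (((2 - 1*0) + 4)*(-5))/4 = -3/4 + (((2 + 0) + 4)*(-5))/4 = -3/4 + ((2 + 4)*(-5))/4 = -3/4 + (6*(-5))/4 = -3/4 + (1/4)*(-30) = -3/4 - 15/2 = -33/4 ≈ -8.2500)
((6 + F)*(5*2))*49 - 50 = ((6 - 33/4)*(5*2))*49 - 50 = -9/4*10*49 - 50 = -45/2*49 - 50 = -2205/2 - 50 = -2305/2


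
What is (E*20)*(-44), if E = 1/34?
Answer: -440/17 ≈ -25.882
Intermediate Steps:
E = 1/34 ≈ 0.029412
(E*20)*(-44) = ((1/34)*20)*(-44) = (10/17)*(-44) = -440/17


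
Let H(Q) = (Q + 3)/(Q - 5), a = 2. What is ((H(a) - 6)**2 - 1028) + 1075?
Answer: 952/9 ≈ 105.78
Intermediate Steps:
H(Q) = (3 + Q)/(-5 + Q)
((H(a) - 6)**2 - 1028) + 1075 = (((3 + 2)/(-5 + 2) - 6)**2 - 1028) + 1075 = ((5/(-3) - 6)**2 - 1028) + 1075 = ((-1/3*5 - 6)**2 - 1028) + 1075 = ((-5/3 - 6)**2 - 1028) + 1075 = ((-23/3)**2 - 1028) + 1075 = (529/9 - 1028) + 1075 = -8723/9 + 1075 = 952/9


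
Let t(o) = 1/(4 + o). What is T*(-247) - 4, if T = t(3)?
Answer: -275/7 ≈ -39.286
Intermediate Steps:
T = ⅐ (T = 1/(4 + 3) = 1/7 = ⅐ ≈ 0.14286)
T*(-247) - 4 = (⅐)*(-247) - 4 = -247/7 - 4 = -275/7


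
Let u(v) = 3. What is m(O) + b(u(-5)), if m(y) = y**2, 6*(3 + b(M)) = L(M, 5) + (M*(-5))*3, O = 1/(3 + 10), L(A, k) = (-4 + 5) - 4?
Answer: -1858/169 ≈ -10.994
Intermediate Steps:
L(A, k) = -3 (L(A, k) = 1 - 4 = -3)
O = 1/13 ≈ 0.076923
b(M) = -7/2 - 5*M/2 (b(M) = -3 + (-3 + (M*(-5))*3)/6 = -3 + (-3 - 5*M*3)/6 = -3 + (-3 - 15*M)/6 = -3 + (-1/2 - 5*M/2) = -7/2 - 5*M/2)
m(O) + b(u(-5)) = (1/13)**2 + (-7/2 - 5/2*3) = 1/169 + (-7/2 - 15/2) = 1/169 - 11 = -1858/169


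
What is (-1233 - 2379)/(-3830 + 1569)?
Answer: 516/323 ≈ 1.5975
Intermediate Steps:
(-1233 - 2379)/(-3830 + 1569) = -3612/(-2261) = -3612*(-1/2261) = 516/323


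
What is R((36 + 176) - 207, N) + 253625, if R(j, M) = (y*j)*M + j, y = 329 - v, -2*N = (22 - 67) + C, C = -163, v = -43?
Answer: 447070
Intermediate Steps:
N = 104 (N = -((22 - 67) - 163)/2 = -(-45 - 163)/2 = -½*(-208) = 104)
y = 372 (y = 329 - 1*(-43) = 329 + 43 = 372)
R(j, M) = j + 372*M*j (R(j, M) = (372*j)*M + j = 372*M*j + j = j + 372*M*j)
R((36 + 176) - 207, N) + 253625 = ((36 + 176) - 207)*(1 + 372*104) + 253625 = (212 - 207)*(1 + 38688) + 253625 = 5*38689 + 253625 = 193445 + 253625 = 447070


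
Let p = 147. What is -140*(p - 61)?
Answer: -12040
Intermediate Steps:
-140*(p - 61) = -140*(147 - 61) = -140*86 = -12040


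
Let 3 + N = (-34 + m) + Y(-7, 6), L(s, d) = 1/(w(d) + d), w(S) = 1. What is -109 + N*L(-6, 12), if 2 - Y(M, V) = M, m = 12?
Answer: -1433/13 ≈ -110.23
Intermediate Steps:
Y(M, V) = 2 - M
L(s, d) = 1/(1 + d)
N = -16 (N = -3 + ((-34 + 12) + (2 - 1*(-7))) = -3 + (-22 + (2 + 7)) = -3 + (-22 + 9) = -3 - 13 = -16)
-109 + N*L(-6, 12) = -109 - 16/(1 + 12) = -109 - 16/13 = -1433/13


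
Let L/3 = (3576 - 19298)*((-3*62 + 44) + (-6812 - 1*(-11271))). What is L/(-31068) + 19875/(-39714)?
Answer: 37434135813/5712197 ≈ 6553.4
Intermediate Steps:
L = -203615622 (L = 3*((3576 - 19298)*((-3*62 + 44) + (-6812 - 1*(-11271)))) = 3*(-15722*((-186 + 44) + (-6812 + 11271))) = 3*(-15722*(-142 + 4459)) = 3*(-15722*4317) = 3*(-67871874) = -203615622)
L/(-31068) + 19875/(-39714) = -203615622/(-31068) + 19875/(-39714) = -203615622*(-1/31068) + 19875*(-1/39714) = 11311979/1726 - 6625/13238 = 37434135813/5712197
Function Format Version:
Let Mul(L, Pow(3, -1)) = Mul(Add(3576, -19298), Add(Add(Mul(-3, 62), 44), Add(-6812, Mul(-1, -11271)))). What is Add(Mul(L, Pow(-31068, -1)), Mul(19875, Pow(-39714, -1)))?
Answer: Rational(37434135813, 5712197) ≈ 6553.4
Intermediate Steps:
L = -203615622 (L = Mul(3, Mul(Add(3576, -19298), Add(Add(Mul(-3, 62), 44), Add(-6812, Mul(-1, -11271))))) = Mul(3, Mul(-15722, Add(Add(-186, 44), Add(-6812, 11271)))) = Mul(3, Mul(-15722, Add(-142, 4459))) = Mul(3, Mul(-15722, 4317)) = Mul(3, -67871874) = -203615622)
Add(Mul(L, Pow(-31068, -1)), Mul(19875, Pow(-39714, -1))) = Add(Mul(-203615622, Pow(-31068, -1)), Mul(19875, Pow(-39714, -1))) = Add(Mul(-203615622, Rational(-1, 31068)), Mul(19875, Rational(-1, 39714))) = Add(Rational(11311979, 1726), Rational(-6625, 13238)) = Rational(37434135813, 5712197)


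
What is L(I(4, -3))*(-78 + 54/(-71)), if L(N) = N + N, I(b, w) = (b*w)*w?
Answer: -402624/71 ≈ -5670.8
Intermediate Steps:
I(b, w) = b*w²
L(N) = 2*N
L(I(4, -3))*(-78 + 54/(-71)) = (2*(4*(-3)²))*(-78 + 54/(-71)) = (2*(4*9))*(-78 + 54*(-1/71)) = (2*36)*(-78 - 54/71) = 72*(-5592/71) = -402624/71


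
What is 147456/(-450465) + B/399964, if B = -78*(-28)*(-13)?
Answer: -5980557822/15014148605 ≈ -0.39833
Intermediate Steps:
B = -28392 (B = 2184*(-13) = -28392)
147456/(-450465) + B/399964 = 147456/(-450465) - 28392/399964 = 147456*(-1/450465) - 28392*1/399964 = -49152/150155 - 7098/99991 = -5980557822/15014148605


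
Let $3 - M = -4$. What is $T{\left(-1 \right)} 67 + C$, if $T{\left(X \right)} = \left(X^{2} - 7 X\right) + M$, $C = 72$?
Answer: $1077$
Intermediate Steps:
$M = 7$ ($M = 3 - -4 = 3 + 4 = 7$)
$T{\left(X \right)} = 7 + X^{2} - 7 X$ ($T{\left(X \right)} = \left(X^{2} - 7 X\right) + 7 = 7 + X^{2} - 7 X$)
$T{\left(-1 \right)} 67 + C = \left(7 + \left(-1\right)^{2} - -7\right) 67 + 72 = \left(7 + 1 + 7\right) 67 + 72 = 15 \cdot 67 + 72 = 1005 + 72 = 1077$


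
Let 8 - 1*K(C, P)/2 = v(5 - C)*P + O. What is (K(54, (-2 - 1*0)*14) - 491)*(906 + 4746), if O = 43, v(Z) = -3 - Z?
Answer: 11388780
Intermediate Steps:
K(C, P) = -70 - 2*P*(-8 + C) (K(C, P) = 16 - 2*((-3 - (5 - C))*P + 43) = 16 - 2*((-3 + (-5 + C))*P + 43) = 16 - 2*((-8 + C)*P + 43) = 16 - 2*(P*(-8 + C) + 43) = 16 - 2*(43 + P*(-8 + C)) = 16 + (-86 - 2*P*(-8 + C)) = -70 - 2*P*(-8 + C))
(K(54, (-2 - 1*0)*14) - 491)*(906 + 4746) = ((-70 - 2*(-2 - 1*0)*14*(-8 + 54)) - 491)*(906 + 4746) = ((-70 - 2*(-2 + 0)*14*46) - 491)*5652 = ((-70 - 2*(-2*14)*46) - 491)*5652 = ((-70 - 2*(-28)*46) - 491)*5652 = ((-70 + 2576) - 491)*5652 = (2506 - 491)*5652 = 2015*5652 = 11388780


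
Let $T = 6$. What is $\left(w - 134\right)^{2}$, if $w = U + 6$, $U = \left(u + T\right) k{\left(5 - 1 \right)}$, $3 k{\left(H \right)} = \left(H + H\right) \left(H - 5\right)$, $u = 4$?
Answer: $\frac{215296}{9} \approx 23922.0$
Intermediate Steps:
$k{\left(H \right)} = \frac{2 H \left(-5 + H\right)}{3}$ ($k{\left(H \right)} = \frac{\left(H + H\right) \left(H - 5\right)}{3} = \frac{2 H \left(-5 + H\right)}{3}$)
$U = - \frac{80}{3}$ ($U = \left(4 + 6\right) \frac{2 \left(5 - 1\right) \left(-5 + \left(5 - 1\right)\right)}{3} = 10 \cdot \frac{2}{3} \cdot 4 \left(-5 + 4\right) = 10 \cdot \frac{2}{3} \cdot 4 \left(-1\right) = 10 \left(- \frac{8}{3}\right) = - \frac{80}{3} \approx -26.667$)
$w = - \frac{62}{3}$ ($w = - \frac{80}{3} + 6 = - \frac{62}{3} \approx -20.667$)
$\left(w - 134\right)^{2} = \left(- \frac{62}{3} - 134\right)^{2} = \left(- \frac{464}{3}\right)^{2} = \frac{215296}{9}$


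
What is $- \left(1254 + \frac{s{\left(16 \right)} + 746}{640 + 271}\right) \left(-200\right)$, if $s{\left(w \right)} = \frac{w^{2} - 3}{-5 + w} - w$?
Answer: $\frac{228629400}{911} \approx 2.5097 \cdot 10^{5}$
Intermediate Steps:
$s{\left(w \right)} = - w + \frac{-3 + w^{2}}{-5 + w}$ ($s{\left(w \right)} = \frac{-3 + w^{2}}{-5 + w} - w = - w + \frac{-3 + w^{2}}{-5 + w}$)
$- \left(1254 + \frac{s{\left(16 \right)} + 746}{640 + 271}\right) \left(-200\right) = - \left(1254 + \frac{\frac{-3 + 5 \cdot 16}{-5 + 16} + 746}{640 + 271}\right) \left(-200\right) = - \left(1254 + \frac{\frac{-3 + 80}{11} + 746}{911}\right) \left(-200\right) = - \left(1254 + \left(\frac{1}{11} \cdot 77 + 746\right) \frac{1}{911}\right) \left(-200\right) = - \left(1254 + \left(7 + 746\right) \frac{1}{911}\right) \left(-200\right) = - \left(1254 + 753 \cdot \frac{1}{911}\right) \left(-200\right) = - \left(1254 + \frac{753}{911}\right) \left(-200\right) = - \frac{1143147 \left(-200\right)}{911} = \left(-1\right) \left(- \frac{228629400}{911}\right) = \frac{228629400}{911}$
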